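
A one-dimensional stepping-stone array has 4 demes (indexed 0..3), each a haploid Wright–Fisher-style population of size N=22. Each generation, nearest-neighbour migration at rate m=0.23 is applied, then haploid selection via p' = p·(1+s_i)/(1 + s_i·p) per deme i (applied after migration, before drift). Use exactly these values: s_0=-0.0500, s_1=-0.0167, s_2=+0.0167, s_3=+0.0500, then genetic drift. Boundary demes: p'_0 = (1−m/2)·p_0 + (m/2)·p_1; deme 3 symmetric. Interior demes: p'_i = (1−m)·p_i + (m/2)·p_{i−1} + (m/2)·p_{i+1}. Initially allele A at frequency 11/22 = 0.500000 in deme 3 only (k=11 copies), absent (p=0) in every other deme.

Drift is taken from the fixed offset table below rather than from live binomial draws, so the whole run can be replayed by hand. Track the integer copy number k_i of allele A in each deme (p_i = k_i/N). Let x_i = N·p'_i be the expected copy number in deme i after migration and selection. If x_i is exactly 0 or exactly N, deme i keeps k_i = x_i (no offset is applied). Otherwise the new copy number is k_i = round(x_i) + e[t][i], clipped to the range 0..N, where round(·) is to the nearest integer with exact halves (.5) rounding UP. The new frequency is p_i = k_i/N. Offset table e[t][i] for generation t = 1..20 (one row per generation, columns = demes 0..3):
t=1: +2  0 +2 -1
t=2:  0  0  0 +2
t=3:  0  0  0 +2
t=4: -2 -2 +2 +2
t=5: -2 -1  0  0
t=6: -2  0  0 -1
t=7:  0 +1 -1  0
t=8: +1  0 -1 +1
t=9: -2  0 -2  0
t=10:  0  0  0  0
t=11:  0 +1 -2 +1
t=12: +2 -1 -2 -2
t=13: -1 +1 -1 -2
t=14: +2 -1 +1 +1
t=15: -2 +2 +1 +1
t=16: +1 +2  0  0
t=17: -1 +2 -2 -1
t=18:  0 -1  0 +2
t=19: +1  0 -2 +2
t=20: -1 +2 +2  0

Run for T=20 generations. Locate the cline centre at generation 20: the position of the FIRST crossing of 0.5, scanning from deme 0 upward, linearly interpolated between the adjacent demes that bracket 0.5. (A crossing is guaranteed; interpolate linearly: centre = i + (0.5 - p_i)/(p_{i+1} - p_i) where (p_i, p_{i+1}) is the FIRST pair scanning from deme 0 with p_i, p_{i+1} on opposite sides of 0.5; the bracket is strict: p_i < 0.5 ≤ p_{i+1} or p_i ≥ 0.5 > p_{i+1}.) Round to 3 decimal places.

t=0: k=[0 0 0 11]
t=1: x=[0.0000 0.0000 1.2849 10.0005] k=[0 0 3 9]
t=2: x=[0.0000 0.3393 3.3922 8.5638] k=[0 0 3 11]
t=3: x=[0.0000 0.3393 3.6249 10.3470] k=[0 0 4 12]
t=4: x=[0.0000 0.4525 4.5192 11.3482] k=[0 0 7 13]
t=5: x=[0.0000 0.7920 6.9636 12.5737] k=[0 0 7 13]
t=6: x=[0.0000 0.7920 6.9636 12.5737] k=[0 1 7 12]
t=7: x=[0.1093 1.5506 6.9636 11.6926] k=[0 3 6 12]
t=8: x=[0.3280 2.9566 6.4200 11.5779] k=[1 3 5 13]
t=9: x=[1.1718 2.9566 5.7601 12.3451] k=[0 3 4 12]
t=10: x=[0.3280 2.7295 4.8675 11.3482] k=[0 3 5 11]
t=11: x=[0.3280 2.8430 5.5283 10.5776] k=[0 4 4 12]
t=12: x=[0.4375 3.4903 4.9836 11.3482] k=[2 2 3 9]
t=13: x=[1.9087 2.0830 3.6249 8.5638] k=[1 3 3 7]
t=14: x=[1.1718 2.7295 3.5086 6.7664] k=[3 2 5 8]
t=15: x=[2.7588 2.4234 5.0643 7.9003] k=[1 4 6 9]
t=16: x=[1.2817 3.8314 6.1884 8.9124] k=[2 6 6 9]
t=17: x=[2.3501 5.4705 6.4200 8.9124] k=[1 7 4 8]
t=18: x=[1.6117 5.8921 4.8675 7.7836] k=[2 5 5 10]
t=19: x=[2.2397 4.5935 5.6442 9.6887] k=[3 5 4 12]
t=20: x=[3.0912 4.5935 5.0996 11.3482] k=[2 7 7 11]

3.000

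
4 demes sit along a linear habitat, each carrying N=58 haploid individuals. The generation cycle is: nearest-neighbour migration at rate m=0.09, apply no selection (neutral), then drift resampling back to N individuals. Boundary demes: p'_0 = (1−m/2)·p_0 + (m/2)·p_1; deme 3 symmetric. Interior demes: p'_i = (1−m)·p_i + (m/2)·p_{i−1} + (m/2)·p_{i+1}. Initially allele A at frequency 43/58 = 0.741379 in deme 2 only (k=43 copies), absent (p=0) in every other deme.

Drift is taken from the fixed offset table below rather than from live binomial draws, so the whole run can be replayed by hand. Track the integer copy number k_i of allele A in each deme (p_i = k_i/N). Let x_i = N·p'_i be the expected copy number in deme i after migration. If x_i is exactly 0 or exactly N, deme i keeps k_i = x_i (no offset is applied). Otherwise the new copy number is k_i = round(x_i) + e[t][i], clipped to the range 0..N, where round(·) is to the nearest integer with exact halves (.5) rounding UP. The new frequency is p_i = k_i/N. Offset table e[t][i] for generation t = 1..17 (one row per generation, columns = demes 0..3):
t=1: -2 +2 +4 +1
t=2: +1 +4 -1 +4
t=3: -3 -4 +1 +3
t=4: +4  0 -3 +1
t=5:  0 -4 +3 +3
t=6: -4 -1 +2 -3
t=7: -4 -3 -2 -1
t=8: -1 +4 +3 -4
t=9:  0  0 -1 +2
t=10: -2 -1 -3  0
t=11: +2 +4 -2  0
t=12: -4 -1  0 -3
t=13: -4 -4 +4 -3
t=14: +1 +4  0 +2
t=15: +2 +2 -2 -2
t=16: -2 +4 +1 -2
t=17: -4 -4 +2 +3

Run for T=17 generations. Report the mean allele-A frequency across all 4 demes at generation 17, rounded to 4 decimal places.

0.1897

t=0: k=[0 0 43 0]
t=1: x=[0.0000 1.9350 39.1300 1.9350] k=[0 4 43 3]
t=2: x=[0.1800 5.5750 39.4450 4.8000] k=[1 10 38 9]
t=3: x=[1.4050 10.8550 35.4350 10.3050] k=[0 7 36 13]
t=4: x=[0.3150 7.9900 33.6600 14.0350] k=[4 8 31 15]
t=5: x=[4.1800 8.8550 29.2450 15.7200] k=[4 5 32 19]
t=6: x=[4.0450 6.1700 30.2000 19.5850] k=[0 5 32 17]
t=7: x=[0.2250 5.9900 30.1100 17.6750] k=[0 3 28 17]
t=8: x=[0.1350 3.9900 26.3800 17.4950] k=[0 8 29 13]
t=9: x=[0.3600 8.5850 27.3350 13.7200] k=[0 9 26 16]
t=10: x=[0.4050 9.3600 24.7850 16.4500] k=[0 8 22 16]
t=11: x=[0.3600 8.2700 21.1000 16.2700] k=[2 12 19 16]
t=12: x=[2.4500 11.8650 18.5500 16.1350] k=[0 11 19 13]
t=13: x=[0.4950 10.8650 18.3700 13.2700] k=[0 7 22 10]
t=14: x=[0.3150 7.3600 20.7850 10.5400] k=[1 11 21 13]
t=15: x=[1.4500 11.0000 20.1900 13.3600] k=[3 13 18 11]
t=16: x=[3.4500 12.7750 17.4600 11.3150] k=[1 17 18 9]
t=17: x=[1.7200 16.3250 17.5500 9.4050] k=[0 12 20 12]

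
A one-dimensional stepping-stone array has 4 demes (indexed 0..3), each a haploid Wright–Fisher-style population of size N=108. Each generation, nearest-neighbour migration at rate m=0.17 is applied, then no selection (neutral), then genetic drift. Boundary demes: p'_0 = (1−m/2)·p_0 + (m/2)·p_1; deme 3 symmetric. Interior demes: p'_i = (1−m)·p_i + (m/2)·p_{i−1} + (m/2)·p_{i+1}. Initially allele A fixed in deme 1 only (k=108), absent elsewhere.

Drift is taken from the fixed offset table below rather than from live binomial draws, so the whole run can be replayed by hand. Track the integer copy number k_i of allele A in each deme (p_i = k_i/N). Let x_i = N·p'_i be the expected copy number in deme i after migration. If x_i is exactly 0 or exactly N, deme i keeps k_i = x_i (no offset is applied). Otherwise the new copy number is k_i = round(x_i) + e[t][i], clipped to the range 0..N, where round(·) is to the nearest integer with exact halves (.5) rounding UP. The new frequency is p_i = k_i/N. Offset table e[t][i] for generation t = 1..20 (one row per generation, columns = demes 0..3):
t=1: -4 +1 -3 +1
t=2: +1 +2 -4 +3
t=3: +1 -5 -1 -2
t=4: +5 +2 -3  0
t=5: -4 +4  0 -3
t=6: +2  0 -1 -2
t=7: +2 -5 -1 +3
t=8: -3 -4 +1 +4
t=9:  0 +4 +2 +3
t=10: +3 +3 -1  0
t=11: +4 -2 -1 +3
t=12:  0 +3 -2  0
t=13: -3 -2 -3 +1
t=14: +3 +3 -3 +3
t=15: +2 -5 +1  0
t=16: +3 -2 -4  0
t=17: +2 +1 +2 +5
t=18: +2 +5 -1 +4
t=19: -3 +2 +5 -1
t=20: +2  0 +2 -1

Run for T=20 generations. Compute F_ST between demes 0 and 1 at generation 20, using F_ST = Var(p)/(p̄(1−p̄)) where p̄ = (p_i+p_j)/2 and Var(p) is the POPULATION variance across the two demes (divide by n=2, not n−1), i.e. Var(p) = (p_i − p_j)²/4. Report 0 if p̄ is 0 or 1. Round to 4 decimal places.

0.0046

t=0: k=[0 108 0 0]
t=1: x=[9.1800 89.6400 9.1800 0.0000] k=[5 91 6 0]
t=2: x=[12.3100 76.4650 12.7150 0.5100] k=[13 78 9 4]
t=3: x=[18.5250 66.6100 14.4400 4.4250] k=[20 62 13 2]
t=4: x=[23.5700 54.2650 16.2300 2.9350] k=[29 56 13 3]
t=5: x=[31.2950 50.0500 15.8050 3.8500] k=[27 54 16 1]
t=6: x=[29.2950 48.4750 17.9550 2.2750] k=[31 48 17 0]
t=7: x=[32.4450 43.9200 18.1900 1.4450] k=[34 39 17 4]
t=8: x=[34.4250 36.7050 17.7650 5.1050] k=[31 33 19 9]
t=9: x=[31.1700 31.6400 19.3400 9.8500] k=[31 36 21 13]
t=10: x=[31.4250 34.3000 21.5950 13.6800] k=[34 37 21 14]
t=11: x=[34.2550 35.3850 21.7650 14.5950] k=[38 33 21 18]
t=12: x=[37.5750 32.4050 21.7650 18.2550] k=[38 35 20 18]
t=13: x=[37.7450 33.9800 21.1050 18.1700] k=[35 32 18 19]
t=14: x=[34.7450 31.0650 19.2750 18.9150] k=[38 34 16 22]
t=15: x=[37.6600 32.8100 18.0400 21.4900] k=[40 28 19 21]
t=16: x=[38.9800 28.2550 19.9350 20.8300] k=[42 26 16 21]
t=17: x=[40.6400 26.5100 17.2750 20.5750] k=[43 28 19 26]
t=18: x=[41.7250 28.5100 20.3600 25.4050] k=[44 34 19 29]
t=19: x=[43.1500 33.5750 21.1250 28.1500] k=[40 36 26 27]
t=20: x=[39.6600 35.4900 26.9350 26.9150] k=[42 35 29 26]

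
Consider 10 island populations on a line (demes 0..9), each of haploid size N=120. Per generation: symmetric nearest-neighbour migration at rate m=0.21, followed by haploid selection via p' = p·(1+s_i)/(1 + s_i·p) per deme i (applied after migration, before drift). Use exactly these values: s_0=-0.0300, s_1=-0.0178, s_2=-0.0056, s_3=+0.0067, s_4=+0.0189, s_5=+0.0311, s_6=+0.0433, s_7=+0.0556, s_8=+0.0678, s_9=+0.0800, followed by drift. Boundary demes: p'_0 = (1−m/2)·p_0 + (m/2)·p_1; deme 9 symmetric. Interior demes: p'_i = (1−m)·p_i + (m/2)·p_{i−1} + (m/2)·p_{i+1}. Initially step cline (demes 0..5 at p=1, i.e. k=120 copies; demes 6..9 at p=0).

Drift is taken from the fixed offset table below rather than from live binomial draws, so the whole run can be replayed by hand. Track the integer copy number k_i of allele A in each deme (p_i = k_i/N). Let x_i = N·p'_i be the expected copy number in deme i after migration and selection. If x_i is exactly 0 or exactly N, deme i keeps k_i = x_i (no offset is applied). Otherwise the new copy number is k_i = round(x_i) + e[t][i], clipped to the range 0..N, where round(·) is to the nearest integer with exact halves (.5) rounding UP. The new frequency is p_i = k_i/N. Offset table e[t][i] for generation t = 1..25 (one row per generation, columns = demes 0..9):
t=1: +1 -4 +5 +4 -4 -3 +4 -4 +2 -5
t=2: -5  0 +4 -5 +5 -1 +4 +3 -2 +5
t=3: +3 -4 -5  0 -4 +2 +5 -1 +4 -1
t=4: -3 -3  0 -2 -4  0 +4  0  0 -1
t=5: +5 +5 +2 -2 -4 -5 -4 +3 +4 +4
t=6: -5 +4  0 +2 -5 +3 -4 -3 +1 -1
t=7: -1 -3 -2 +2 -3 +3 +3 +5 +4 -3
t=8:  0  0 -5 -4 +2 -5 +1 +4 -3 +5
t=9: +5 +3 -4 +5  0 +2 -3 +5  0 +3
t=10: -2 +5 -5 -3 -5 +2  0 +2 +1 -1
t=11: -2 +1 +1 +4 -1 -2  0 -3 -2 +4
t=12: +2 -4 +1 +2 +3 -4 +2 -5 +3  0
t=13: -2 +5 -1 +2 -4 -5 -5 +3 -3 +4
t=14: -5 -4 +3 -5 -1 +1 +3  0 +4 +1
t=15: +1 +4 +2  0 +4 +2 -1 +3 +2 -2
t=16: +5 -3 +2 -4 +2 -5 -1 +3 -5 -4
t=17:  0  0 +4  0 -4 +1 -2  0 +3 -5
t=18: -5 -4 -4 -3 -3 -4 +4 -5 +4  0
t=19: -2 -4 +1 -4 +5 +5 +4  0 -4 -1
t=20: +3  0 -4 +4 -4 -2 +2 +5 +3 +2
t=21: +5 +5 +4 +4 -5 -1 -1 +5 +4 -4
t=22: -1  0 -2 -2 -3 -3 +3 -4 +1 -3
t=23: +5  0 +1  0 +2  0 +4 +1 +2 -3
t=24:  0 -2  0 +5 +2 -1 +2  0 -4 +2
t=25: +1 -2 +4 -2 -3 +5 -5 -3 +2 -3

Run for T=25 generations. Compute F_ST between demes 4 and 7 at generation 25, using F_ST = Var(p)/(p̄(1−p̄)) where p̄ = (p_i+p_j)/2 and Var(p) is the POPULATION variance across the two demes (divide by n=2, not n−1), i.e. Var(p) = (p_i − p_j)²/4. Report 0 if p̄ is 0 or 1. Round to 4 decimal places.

t=0: k=[120 120 120 120 120 120 0 0 0 0]
t=1: x=[120.0000 120.0000 120.0000 120.0000 120.0000 107.7412 13.0861 0.0000 0.0000 0.0000] k=[120 120 120 120 120 105 17 0 0 0]
t=2: x=[120.0000 120.0000 120.0000 120.0000 118.4538 97.8927 25.2907 1.8827 0.0000 0.0000] k=[120 120 120 120 120 97 29 5 0 0]
t=3: x=[120.0000 120.0000 120.0000 120.0000 117.6289 92.9225 34.6553 7.3601 0.5604 0.0000] k=[120 120 120 120 114 95 40 6 5 0]
t=4: x=[120.0000 120.0000 120.0000 119.3742 112.7634 91.8847 43.3720 9.9476 4.8779 0.5668] k=[120 120 120 117 109 92 47 10 5 0]
t=5: x=[120.0000 120.0000 119.6832 116.4978 108.2549 89.7580 49.0645 14.0161 5.3240 0.5668] k=[120 120 120 114 104 85 45 17 9 5]
t=6: x=[120.0000 120.0000 119.3665 113.6205 103.3256 83.5766 47.4707 19.9851 10.0054 5.8325] k=[120 120 119 116 98 87 43 17 11 5]
t=7: x=[120.0000 119.8931 118.7833 114.4604 99.0606 84.3077 46.0872 19.9851 11.6733 6.0577] k=[120 117 117 116 96 87 49 25 16 3]
t=8: x=[119.6753 117.2674 116.8780 114.0429 97.4993 84.7226 51.7136 27.7114 16.4912 4.7005] k=[120 117 112 110 99 80 53 32 13 10]
t=9: x=[119.6753 116.7334 112.2745 109.1212 98.4925 79.9810 54.8900 33.5009 15.5464 11.0641] k=[120 120 108 114 98 82 52 39 16 14]
t=10: x=[120.0000 118.7174 109.8379 111.7415 98.3344 81.3369 55.0456 39.3678 19.2414 15.2028] k=[120 120 105 109 93 83 55 41 20 14]
t=11: x=[120.0000 118.3968 106.9297 106.9777 94.0132 81.9107 57.7387 41.7253 22.7603 15.6478] k=[120 119 108 111 93 80 58 39 21 20]
t=12: x=[119.8918 117.9135 109.4159 108.8627 93.9093 79.8771 59.5862 40.5446 24.0206 21.4262] k=[120 114 110 111 97 76 62 36 27 21]
t=13: x=[119.3506 114.1102 110.4759 109.4892 96.6195 77.5786 62.0109 39.1996 28.7237 23.0283] k=[117 119 109 111 93 73 57 42 26 27]
t=14: x=[117.1258 117.6998 110.2096 108.9671 93.1819 74.2898 58.3748 43.3823 29.2103 28.5350] k=[112 114 113 104 92 75 61 43 33 30]
t=15: x=[111.9852 113.5767 112.1187 103.7789 91.8801 76.1705 61.8511 45.3562 35.3485 32.0916] k=[113 118 114 104 96 78 61 48 37 30]
t=16: x=[113.3359 117.0030 113.3347 104.3013 95.3191 78.9362 62.6901 49.7786 39.1298 32.5273] k=[118 114 115 100 97 74 62 53 34 29]
t=17: x=[117.5067 114.4304 113.2845 101.3654 95.2696 76.0118 63.5835 53.5495 37.1307 31.2715] k=[118 114 117 101 91 77 62 54 40 26]
t=18: x=[117.5067 114.6438 114.9780 101.7336 90.9938 77.7372 64.0026 54.9779 41.7680 29.1341] k=[113 111 111 99 88 74 68 50 46 29]
t=19: x=[112.5808 111.0626 109.6872 99.2200 88.1252 75.6993 67.9924 53.0662 46.4889 32.5792] k=[111 107 111 95 93 81 72 53 42 32]
t=20: x=[110.3122 107.6423 108.8433 96.5961 92.3504 82.1134 72.1744 55.4502 43.9150 34.9245] k=[113 108 105 101 88 80 74 60 47 37]
t=21: x=[112.2573 108.0177 104.8207 100.1658 88.9578 81.0203 74.3647 61.7278 49.2075 40.0774] k=[117 113 109 104 84 80 73 67 53 36]
t=22: x=[116.4773 112.8807 108.8383 102.5249 86.1370 80.5007 74.3102 67.7613 54.6308 39.8051] k=[115 113 107 101 83 78 77 64 56 37]
t=23: x=[114.6361 112.4540 106.9348 99.8522 84.8323 79.2482 76.9174 66.1354 56.8033 41.0475] k=[120 112 108 100 87 79 81 67 59 38]
t=24: x=[119.1342 112.2915 107.5173 99.5884 87.9666 80.8620 80.4519 69.2212 59.6018 42.2879] k=[119 110 108 105 90 80 82 69 56 44]
t=25: x=[117.9959 110.5803 107.8337 103.8336 90.9393 82.0590 81.5411 70.5800 58.0682 47.4491] k=[119 109 112 102 88 87 77 68 60 44]

0.0305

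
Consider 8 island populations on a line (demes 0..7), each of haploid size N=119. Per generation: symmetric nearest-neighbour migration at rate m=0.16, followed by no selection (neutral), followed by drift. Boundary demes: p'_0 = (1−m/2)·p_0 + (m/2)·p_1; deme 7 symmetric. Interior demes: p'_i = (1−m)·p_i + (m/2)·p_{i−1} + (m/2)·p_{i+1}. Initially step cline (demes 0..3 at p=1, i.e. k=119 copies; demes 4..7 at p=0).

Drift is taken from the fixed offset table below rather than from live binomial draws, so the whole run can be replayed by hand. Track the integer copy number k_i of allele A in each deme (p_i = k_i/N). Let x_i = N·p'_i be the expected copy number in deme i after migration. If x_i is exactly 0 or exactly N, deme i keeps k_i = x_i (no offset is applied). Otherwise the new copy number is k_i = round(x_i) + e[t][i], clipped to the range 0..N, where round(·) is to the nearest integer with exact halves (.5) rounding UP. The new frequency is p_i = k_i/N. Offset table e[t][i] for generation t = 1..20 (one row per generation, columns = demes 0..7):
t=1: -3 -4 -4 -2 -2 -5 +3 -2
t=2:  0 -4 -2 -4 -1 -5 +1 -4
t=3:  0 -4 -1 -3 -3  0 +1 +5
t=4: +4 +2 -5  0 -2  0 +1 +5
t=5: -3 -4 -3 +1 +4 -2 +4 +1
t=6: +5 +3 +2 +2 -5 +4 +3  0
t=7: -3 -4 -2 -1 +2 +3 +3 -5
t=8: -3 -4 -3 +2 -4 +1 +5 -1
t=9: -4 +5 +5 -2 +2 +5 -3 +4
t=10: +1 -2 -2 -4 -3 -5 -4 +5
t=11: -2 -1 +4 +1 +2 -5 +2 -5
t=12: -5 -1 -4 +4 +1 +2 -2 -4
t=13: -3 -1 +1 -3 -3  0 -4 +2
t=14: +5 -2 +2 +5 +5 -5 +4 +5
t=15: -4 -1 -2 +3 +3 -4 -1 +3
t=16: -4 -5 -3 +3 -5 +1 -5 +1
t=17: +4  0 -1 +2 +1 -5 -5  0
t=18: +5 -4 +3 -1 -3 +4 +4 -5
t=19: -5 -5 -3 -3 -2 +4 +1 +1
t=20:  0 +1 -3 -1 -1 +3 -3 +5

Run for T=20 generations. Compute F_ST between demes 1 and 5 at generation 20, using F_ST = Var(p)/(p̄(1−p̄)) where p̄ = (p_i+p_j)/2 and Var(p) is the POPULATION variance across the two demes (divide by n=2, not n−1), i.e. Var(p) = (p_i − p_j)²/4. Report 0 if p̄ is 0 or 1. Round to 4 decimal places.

0.2997

t=0: k=[119 119 119 119 0 0 0 0]
t=1: x=[119.0000 119.0000 119.0000 109.4800 9.5200 0.0000 0.0000 0.0000] k=[119 119 119 107 8 0 0 0]
t=2: x=[119.0000 119.0000 118.0400 100.0400 15.2800 0.6400 0.0000 0.0000] k=[119 119 116 96 14 0 0 0]
t=3: x=[119.0000 118.7600 114.6400 91.0400 19.4400 1.1200 0.0000 0.0000] k=[119 115 114 88 16 1 0 0]
t=4: x=[118.6800 115.2400 112.0000 84.3200 20.5600 2.1200 0.0800 0.0000] k=[119 117 107 84 19 2 1 0]
t=5: x=[118.8400 116.3600 105.9600 80.6400 22.8400 3.2800 1.0000 0.0800] k=[116 112 103 82 27 1 5 1]
t=6: x=[115.6800 111.6000 102.0400 79.2800 29.3200 3.4000 4.3600 1.3200] k=[119 115 104 81 24 7 7 1]
t=7: x=[118.6800 114.4400 103.0400 78.2800 27.2000 8.3600 6.5200 1.4800] k=[116 110 101 77 29 11 10 0]
t=8: x=[115.5200 109.7600 99.8000 75.0800 31.4000 12.3600 9.2800 0.8000] k=[113 106 97 77 27 13 14 0]
t=9: x=[112.4400 105.8400 96.1200 74.6000 29.8800 14.2000 12.8000 1.1200] k=[108 111 101 73 32 19 10 5]
t=10: x=[108.2400 109.9600 99.5600 71.9600 34.2400 19.3200 10.3200 5.4000] k=[109 108 98 68 31 14 6 10]
t=11: x=[108.9200 107.2800 96.4000 67.4400 32.6000 14.7200 6.9600 9.6800] k=[107 106 100 68 35 10 9 5]
t=12: x=[106.9200 105.6000 97.9200 67.9200 35.6400 11.9200 8.7600 5.3200] k=[102 105 94 72 37 14 7 1]
t=13: x=[102.2400 103.8800 93.1200 70.9600 37.9600 15.2800 7.0800 1.4800] k=[99 103 94 68 35 15 3 3]
t=14: x=[99.3200 101.9600 92.6400 67.4400 36.0400 15.6400 3.9600 3.0000] k=[104 100 95 72 41 11 8 8]
t=15: x=[103.6800 99.9200 93.5600 71.3600 41.0800 13.1600 8.2400 8.0000] k=[100 99 92 74 44 9 7 11]
t=16: x=[99.9200 98.5200 91.1200 73.0400 43.6000 11.6400 7.4800 10.6800] k=[96 94 88 76 39 13 2 12]
t=17: x=[95.8400 93.6800 87.5200 74.0000 39.8800 14.2000 3.6800 11.2000] k=[100 94 87 76 41 9 0 11]
t=18: x=[99.5200 93.9200 86.6800 74.0800 41.2400 10.8400 1.6000 10.1200] k=[105 90 90 73 38 15 6 5]
t=19: x=[103.8000 91.2000 88.6400 71.5600 38.9600 16.1200 6.6400 5.0800] k=[99 86 86 69 37 20 8 6]
t=20: x=[97.9600 87.0400 84.6400 67.8000 38.2000 20.4000 8.8000 6.1600] k=[98 88 82 67 37 23 6 11]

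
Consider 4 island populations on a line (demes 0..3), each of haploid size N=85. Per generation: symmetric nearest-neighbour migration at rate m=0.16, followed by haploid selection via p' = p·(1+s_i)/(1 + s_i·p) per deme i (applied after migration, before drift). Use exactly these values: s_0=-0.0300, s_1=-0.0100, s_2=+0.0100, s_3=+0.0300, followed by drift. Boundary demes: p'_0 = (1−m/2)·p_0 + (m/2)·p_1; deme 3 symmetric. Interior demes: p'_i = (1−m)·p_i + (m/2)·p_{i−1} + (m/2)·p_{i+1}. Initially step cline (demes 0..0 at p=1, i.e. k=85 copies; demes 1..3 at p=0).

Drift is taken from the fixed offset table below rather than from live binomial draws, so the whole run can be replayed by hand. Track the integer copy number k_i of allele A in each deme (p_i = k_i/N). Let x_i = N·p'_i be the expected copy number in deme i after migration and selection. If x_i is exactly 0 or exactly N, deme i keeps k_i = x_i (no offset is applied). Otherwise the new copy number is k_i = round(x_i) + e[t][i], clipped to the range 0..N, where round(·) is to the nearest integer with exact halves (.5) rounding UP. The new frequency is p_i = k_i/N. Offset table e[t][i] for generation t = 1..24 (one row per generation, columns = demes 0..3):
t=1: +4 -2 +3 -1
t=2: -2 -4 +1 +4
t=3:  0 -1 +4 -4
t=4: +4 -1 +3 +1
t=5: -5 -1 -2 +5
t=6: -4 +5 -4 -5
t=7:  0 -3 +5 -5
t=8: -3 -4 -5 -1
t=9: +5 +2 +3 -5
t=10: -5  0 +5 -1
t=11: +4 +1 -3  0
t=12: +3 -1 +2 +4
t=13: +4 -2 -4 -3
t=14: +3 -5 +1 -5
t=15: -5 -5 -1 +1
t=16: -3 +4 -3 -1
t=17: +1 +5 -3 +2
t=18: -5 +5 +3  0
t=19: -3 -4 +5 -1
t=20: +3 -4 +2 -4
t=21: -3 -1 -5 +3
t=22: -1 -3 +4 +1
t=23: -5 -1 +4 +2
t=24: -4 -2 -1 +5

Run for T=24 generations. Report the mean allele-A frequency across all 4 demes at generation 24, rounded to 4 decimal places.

0.1441

t=0: k=[85 0 0 0]
t=1: x=[78.0070 6.7374 0.0000 0.0000] k=[82 5 0 0]
t=2: x=[75.5881 10.6659 0.4040 0.0000] k=[74 7 1 0]
t=3: x=[68.2338 11.7777 1.4138 0.0824] k=[68 11 5 0]
t=4: x=[62.9462 14.9557 5.1277 0.4119] k=[67 14 8 1]
t=5: x=[62.2562 17.6192 7.9918 1.6059] k=[57 17 6 7]
t=6: x=[53.1961 19.1704 7.0238 7.1102] k=[49 24 3 2]
t=7: x=[46.3590 24.1459 4.6435 2.1408] k=[46 21 10 0]
t=8: x=[43.3533 21.9559 10.1687 0.8238] k=[40 18 5 0]
t=9: x=[37.6003 18.5737 5.6926 0.4119] k=[43 21 9 0]
t=10: x=[40.5937 21.6375 9.3223 0.7414] k=[36 22 14 0]
t=11: x=[34.2553 22.3142 13.6335 1.1531] k=[38 23 11 1]
t=12: x=[36.1657 23.0707 11.2568 1.8528] k=[39 22 13 6]
t=13: x=[37.0024 22.4735 13.2711 6.7412] k=[41 20 9 4]
t=14: x=[38.6771 20.6425 9.5641 4.5250] k=[42 16 11 0]
t=15: x=[39.2758 17.5397 10.6121 0.9061] k=[34 13 10 2]
t=16: x=[31.7121 14.3199 9.6851 2.7167] k=[29 18 7 2]
t=17: x=[27.5498 17.8578 7.5482 2.4699] k=[29 23 5 4]
t=18: x=[27.9457 21.8763 6.4188 4.1964] k=[23 27 9 4]
t=19: x=[22.8081 25.0620 10.1284 4.5250] k=[20 21 15 4]
t=20: x=[19.6166 20.2844 14.7207 5.0178] k=[23 16 17 1]
t=21: x=[21.9406 16.5059 15.7674 2.3465] k=[19 16 11 5]
t=22: x=[18.3185 15.7109 11.0150 5.6335] k=[17 13 15 7]
t=23: x=[16.2754 13.3664 14.3181 7.8480] k=[11 12 18 10]
t=24: x=[10.7898 12.2939 17.0150 10.9182] k=[7 10 16 16]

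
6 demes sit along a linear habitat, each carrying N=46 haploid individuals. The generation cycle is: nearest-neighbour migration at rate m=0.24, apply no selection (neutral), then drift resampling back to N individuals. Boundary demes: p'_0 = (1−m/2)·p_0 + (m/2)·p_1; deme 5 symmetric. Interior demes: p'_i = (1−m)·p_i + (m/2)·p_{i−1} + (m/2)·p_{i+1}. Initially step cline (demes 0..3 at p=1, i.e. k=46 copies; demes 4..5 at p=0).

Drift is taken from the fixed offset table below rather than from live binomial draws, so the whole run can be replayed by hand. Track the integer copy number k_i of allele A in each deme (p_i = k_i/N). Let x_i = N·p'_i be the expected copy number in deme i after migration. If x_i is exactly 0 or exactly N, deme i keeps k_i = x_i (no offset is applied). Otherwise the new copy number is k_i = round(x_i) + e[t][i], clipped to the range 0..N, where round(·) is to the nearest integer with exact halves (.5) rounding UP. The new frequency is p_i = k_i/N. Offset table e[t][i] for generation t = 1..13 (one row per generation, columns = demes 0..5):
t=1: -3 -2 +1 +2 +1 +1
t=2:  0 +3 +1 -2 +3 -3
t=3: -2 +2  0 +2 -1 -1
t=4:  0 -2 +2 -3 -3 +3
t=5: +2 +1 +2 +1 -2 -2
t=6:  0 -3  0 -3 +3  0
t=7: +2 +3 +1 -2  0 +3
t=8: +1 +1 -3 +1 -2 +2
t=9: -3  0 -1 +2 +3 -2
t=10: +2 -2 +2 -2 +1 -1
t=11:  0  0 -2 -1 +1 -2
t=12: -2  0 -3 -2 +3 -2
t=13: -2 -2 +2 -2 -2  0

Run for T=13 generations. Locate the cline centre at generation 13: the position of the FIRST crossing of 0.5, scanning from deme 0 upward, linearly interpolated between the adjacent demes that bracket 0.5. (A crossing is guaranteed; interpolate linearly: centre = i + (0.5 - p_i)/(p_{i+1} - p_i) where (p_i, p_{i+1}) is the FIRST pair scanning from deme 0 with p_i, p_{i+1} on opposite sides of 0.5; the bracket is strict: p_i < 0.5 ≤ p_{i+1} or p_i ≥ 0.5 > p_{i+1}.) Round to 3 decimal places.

3.000

t=0: k=[46 46 46 46 0 0]
t=1: x=[46.0000 46.0000 46.0000 40.4800 5.5200 0.0000] k=[46 46 46 42 7 0]
t=2: x=[46.0000 46.0000 45.5200 38.2800 10.3600 0.8400] k=[46 46 46 36 13 0]
t=3: x=[46.0000 46.0000 44.8000 34.4400 14.2000 1.5600] k=[46 46 45 36 13 1]
t=4: x=[46.0000 45.8800 44.0400 34.3200 14.3200 2.4400] k=[46 44 46 31 11 5]
t=5: x=[45.7600 44.4800 43.9600 30.4000 12.6800 5.7200] k=[46 45 46 31 11 4]
t=6: x=[45.8800 45.2400 44.0800 30.4000 12.5600 4.8400] k=[46 42 44 27 16 5]
t=7: x=[45.5200 42.7200 41.7200 27.7200 16.0000 6.3200] k=[46 46 43 26 16 9]
t=8: x=[46.0000 45.6400 41.3200 26.8400 16.3600 9.8400] k=[46 46 38 28 14 12]
t=9: x=[46.0000 45.0400 37.7600 27.5200 15.4400 12.2400] k=[46 45 37 30 18 10]
t=10: x=[45.8800 44.1600 37.1200 29.4000 18.4800 10.9600] k=[46 42 39 27 19 10]
t=11: x=[45.5200 42.1200 37.9200 27.4800 18.8800 11.0800] k=[46 42 36 26 20 9]
t=12: x=[45.5200 41.7600 35.5200 26.4800 19.4000 10.3200] k=[44 42 33 24 22 8]
t=13: x=[43.7600 41.1600 33.0000 24.8400 20.5600 9.6800] k=[42 39 35 23 19 10]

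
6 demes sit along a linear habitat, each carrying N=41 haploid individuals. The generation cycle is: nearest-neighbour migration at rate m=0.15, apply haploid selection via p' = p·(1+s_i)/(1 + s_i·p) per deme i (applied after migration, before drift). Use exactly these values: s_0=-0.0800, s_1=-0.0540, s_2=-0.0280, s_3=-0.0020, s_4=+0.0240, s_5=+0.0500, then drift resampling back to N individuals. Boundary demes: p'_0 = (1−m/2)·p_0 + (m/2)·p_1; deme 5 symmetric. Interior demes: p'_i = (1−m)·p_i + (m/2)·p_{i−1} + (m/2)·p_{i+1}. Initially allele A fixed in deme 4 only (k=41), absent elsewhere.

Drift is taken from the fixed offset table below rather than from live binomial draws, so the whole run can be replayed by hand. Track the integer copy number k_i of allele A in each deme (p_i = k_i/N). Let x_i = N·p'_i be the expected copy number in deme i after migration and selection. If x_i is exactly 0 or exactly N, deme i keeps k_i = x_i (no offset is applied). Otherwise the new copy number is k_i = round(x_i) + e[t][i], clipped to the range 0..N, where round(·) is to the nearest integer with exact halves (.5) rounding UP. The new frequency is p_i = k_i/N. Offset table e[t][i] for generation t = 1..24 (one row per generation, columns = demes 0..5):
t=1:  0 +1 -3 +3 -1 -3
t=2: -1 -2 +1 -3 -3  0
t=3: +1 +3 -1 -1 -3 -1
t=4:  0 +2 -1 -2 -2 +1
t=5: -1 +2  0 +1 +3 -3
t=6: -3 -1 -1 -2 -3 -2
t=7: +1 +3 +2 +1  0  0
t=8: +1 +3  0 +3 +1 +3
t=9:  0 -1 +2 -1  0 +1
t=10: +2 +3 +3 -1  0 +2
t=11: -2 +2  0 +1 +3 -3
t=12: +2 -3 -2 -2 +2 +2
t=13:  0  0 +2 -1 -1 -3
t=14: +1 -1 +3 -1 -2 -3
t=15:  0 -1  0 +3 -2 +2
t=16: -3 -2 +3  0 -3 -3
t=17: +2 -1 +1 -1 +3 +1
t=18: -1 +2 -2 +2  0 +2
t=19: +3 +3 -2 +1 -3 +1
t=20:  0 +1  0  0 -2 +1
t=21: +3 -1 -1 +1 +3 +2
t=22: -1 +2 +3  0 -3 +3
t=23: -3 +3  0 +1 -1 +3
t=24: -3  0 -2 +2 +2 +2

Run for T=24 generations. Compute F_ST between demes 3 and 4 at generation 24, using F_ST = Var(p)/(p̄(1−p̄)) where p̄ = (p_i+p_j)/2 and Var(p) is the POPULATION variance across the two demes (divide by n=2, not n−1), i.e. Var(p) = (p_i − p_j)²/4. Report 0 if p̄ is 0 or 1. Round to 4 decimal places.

t=0: k=[0 0 0 0 41 0]
t=1: x=[0.0000 0.0000 0.0000 3.0693 34.9730 3.2167] k=[0 0 0 6 34 0]
t=2: x=[0.0000 0.0000 0.4375 7.6376 29.5468 2.6692] k=[0 0 1 5 27 3]
t=3: x=[0.0000 0.0710 1.1917 6.3393 23.7873 5.0107] k=[0 3 0 5 21 4]
t=4: x=[0.2071 2.4204 0.5834 5.8150 18.7661 5.5033] k=[0 4 0 4 17 7]
t=5: x=[0.2762 3.2309 0.5834 4.6667 15.5030 8.0613] k=[0 5 1 6 19 5]
t=6: x=[0.3453 4.1149 1.6300 6.5889 17.2114 6.3060] k=[0 3 1 5 14 4]
t=7: x=[0.2071 2.4919 1.4108 5.3657 12.7827 4.9588] k=[1 5 3 6 13 5]
t=8: x=[1.1990 4.3302 3.2881 6.2893 12.0761 5.8401] k=[2 7 3 9 13 9]
t=9: x=[2.1952 6.0337 3.6544 8.8361 12.6061 9.6555] k=[2 5 6 8 13 11]
t=10: x=[2.0559 4.6176 5.9295 8.2118 12.6818 11.5504] k=[4 8 9 7 13 14]
t=11: x=[3.9895 7.4312 8.5807 7.5876 12.8332 14.3771] k=[2 9 9 9 16 11]
t=12: x=[2.3345 8.1079 8.8021 9.5104 15.3269 11.7803] k=[4 5 7 8 17 14]
t=13: x=[3.7790 4.8333 6.7631 8.5864 16.3325 14.6816] k=[4 5 9 8 15 12]
t=14: x=[3.7790 4.9771 8.4332 8.5864 14.4713 12.6477] k=[5 4 11 8 12 10]
t=15: x=[4.5750 4.3781 10.0332 8.5115 11.7478 10.5272] k=[5 3 10 12 10 13]
t=16: x=[4.5046 3.4935 9.4174 11.6833 10.5599 13.2080] k=[2 1 12 12 8 10]
t=17: x=[1.7777 1.8019 10.9456 11.6833 8.6102 10.2197] k=[4 1 12 11 12 11]
t=18: x=[3.4988 1.9446 10.8716 11.1338 12.0508 11.4738] k=[2 4 9 13 12 13]
t=19: x=[1.9863 4.0192 8.7283 12.6075 12.3537 13.3607] k=[5 7 7 14 9 14]
t=20: x=[4.7861 6.5391 7.3521 13.0822 9.9273 14.0724] k=[5 8 7 13 8 15]
t=21: x=[4.8565 7.3588 7.3521 12.1579 9.0664 14.9351] k=[8 6 6 13 12 17]
t=22: x=[7.3343 5.8654 6.3707 12.3827 12.6566 17.1094] k=[6 8 9 12 10 20]
t=23: x=[5.7267 7.5761 8.9497 11.6083 11.0908 19.7489] k=[3 11 9 13 10 23]
t=24: x=[3.3354 9.8292 9.2451 12.4576 11.3941 22.5213] k=[0 10 7 14 13 25]

0.0007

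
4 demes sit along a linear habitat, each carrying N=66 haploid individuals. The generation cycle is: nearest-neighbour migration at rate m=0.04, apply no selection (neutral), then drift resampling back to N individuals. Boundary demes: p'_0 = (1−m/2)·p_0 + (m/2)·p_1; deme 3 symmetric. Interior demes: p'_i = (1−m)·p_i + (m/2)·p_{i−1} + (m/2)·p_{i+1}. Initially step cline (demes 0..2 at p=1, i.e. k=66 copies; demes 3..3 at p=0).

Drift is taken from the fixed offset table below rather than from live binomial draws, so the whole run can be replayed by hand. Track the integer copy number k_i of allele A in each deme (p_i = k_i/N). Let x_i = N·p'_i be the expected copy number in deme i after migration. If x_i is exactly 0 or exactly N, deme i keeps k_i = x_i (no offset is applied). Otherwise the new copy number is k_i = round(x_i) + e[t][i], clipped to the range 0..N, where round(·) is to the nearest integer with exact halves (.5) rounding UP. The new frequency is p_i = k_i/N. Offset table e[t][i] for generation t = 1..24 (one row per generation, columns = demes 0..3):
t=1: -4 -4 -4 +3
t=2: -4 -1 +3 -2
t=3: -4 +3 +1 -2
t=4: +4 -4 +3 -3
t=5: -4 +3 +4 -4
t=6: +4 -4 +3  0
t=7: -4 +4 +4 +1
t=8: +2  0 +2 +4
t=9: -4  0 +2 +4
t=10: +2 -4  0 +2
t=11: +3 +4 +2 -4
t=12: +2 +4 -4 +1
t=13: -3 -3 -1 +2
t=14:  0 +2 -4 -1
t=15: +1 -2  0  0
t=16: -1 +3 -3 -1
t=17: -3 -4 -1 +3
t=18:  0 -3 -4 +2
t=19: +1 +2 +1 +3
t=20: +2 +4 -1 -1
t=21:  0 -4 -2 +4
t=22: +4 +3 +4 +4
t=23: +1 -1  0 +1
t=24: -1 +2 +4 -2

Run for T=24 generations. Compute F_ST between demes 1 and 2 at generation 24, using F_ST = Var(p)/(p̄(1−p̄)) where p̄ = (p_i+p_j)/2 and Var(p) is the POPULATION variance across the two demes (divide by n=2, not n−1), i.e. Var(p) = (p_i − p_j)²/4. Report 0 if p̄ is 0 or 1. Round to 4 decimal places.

0.1056

t=0: k=[66 66 66 0]
t=1: x=[66.0000 66.0000 64.6800 1.3200] k=[66 66 61 4]
t=2: x=[66.0000 65.9000 59.9600 5.1400] k=[66 65 63 3]
t=3: x=[65.9800 64.9800 61.8400 4.2000] k=[62 66 63 2]
t=4: x=[62.0800 65.8600 61.8400 3.2200] k=[66 62 65 0]
t=5: x=[65.9200 62.1400 63.6400 1.3000] k=[62 65 66 0]
t=6: x=[62.0600 64.9600 64.6600 1.3200] k=[66 61 66 1]
t=7: x=[65.9000 61.2000 64.6000 2.3000] k=[62 65 66 3]
t=8: x=[62.0600 64.9600 64.7200 4.2600] k=[64 65 66 8]
t=9: x=[64.0200 65.0000 64.8200 9.1600] k=[60 65 66 13]
t=10: x=[60.1000 64.9200 64.9200 14.0600] k=[62 61 65 16]
t=11: x=[61.9800 61.1000 63.9400 16.9800] k=[65 65 66 13]
t=12: x=[65.0000 65.0200 64.9200 14.0600] k=[66 66 61 15]
t=13: x=[66.0000 65.9000 60.1800 15.9200] k=[66 63 59 18]
t=14: x=[65.9400 62.9800 58.2600 18.8200] k=[66 65 54 18]
t=15: x=[65.9800 64.8000 53.5000 18.7200] k=[66 63 54 19]
t=16: x=[65.9400 62.8800 53.4800 19.7000] k=[65 66 50 19]
t=17: x=[65.0200 65.6600 49.7000 19.6200] k=[62 62 49 23]
t=18: x=[62.0000 61.7400 48.7400 23.5200] k=[62 59 45 26]
t=19: x=[61.9400 58.7800 44.9000 26.3800] k=[63 61 46 29]
t=20: x=[62.9600 60.7400 45.9600 29.3400] k=[65 65 45 28]
t=21: x=[65.0000 64.6000 45.0600 28.3400] k=[65 61 43 32]
t=22: x=[64.9200 60.7200 43.1400 32.2200] k=[66 64 47 36]
t=23: x=[65.9600 63.7000 47.1200 36.2200] k=[66 63 47 37]
t=24: x=[65.9400 62.7400 47.1200 37.2000] k=[65 65 51 35]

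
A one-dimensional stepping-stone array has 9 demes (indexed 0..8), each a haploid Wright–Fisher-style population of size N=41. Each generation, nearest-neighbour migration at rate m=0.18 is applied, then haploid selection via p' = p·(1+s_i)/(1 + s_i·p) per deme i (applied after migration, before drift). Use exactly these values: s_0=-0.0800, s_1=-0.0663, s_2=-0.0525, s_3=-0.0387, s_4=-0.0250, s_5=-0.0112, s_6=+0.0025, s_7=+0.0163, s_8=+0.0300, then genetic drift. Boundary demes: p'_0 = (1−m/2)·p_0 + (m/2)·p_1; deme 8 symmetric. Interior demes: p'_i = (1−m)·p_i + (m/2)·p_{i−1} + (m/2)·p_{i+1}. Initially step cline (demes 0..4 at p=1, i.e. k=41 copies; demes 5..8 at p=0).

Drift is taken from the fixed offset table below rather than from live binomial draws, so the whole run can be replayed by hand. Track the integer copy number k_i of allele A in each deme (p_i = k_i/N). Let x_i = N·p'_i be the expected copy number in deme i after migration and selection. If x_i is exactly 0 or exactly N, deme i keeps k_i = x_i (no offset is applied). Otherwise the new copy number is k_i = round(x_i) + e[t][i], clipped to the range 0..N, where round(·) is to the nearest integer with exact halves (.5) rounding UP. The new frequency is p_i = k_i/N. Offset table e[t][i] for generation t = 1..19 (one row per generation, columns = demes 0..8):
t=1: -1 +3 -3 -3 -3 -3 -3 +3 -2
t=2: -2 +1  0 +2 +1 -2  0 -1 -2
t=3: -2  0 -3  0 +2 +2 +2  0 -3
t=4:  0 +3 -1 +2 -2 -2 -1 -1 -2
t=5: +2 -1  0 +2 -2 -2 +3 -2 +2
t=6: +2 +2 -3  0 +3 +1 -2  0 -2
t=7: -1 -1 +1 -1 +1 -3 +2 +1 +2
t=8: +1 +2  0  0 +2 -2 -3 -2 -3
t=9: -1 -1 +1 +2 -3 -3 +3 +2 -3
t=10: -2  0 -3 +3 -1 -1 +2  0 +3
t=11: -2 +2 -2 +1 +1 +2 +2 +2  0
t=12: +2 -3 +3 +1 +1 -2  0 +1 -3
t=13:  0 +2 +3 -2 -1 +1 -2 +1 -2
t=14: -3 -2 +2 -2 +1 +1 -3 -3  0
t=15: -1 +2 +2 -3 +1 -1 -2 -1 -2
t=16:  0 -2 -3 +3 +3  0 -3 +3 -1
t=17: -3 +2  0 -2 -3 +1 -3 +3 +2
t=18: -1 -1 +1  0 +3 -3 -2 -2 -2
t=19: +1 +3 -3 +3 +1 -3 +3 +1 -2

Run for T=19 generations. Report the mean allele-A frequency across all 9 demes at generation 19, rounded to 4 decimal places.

0.4688

t=0: k=[41 41 41 41 41 0 0 0 0]
t=1: x=[41.0000 41.0000 41.0000 41.0000 37.2241 3.6524 0.0000 0.0000 0.0000] k=[41 41 41 41 34 1 0 0 0]
t=2: x=[41.0000 41.0000 41.0000 40.3450 31.4761 3.8406 0.0902 0.0000 0.0000] k=[41 41 41 41 32 2 0 0 0]
t=3: x=[41.0000 41.0000 41.0000 40.1581 29.9063 4.4749 0.1804 0.0000 0.0000] k=[41 41 41 40 32 6 2 0 0]
t=4: x=[41.0000 41.0000 40.9050 39.3071 30.1796 7.9079 2.1852 0.1829 0.0000] k=[41 41 40 41 28 6 1 0 0]
t=5: x=[41.0000 40.9036 40.1355 39.6909 26.9572 7.4610 1.3633 0.0915 0.0000] k=[41 40 40 41 25 5 4 0 0]
t=6: x=[40.9022 40.0269 40.0408 39.4108 24.3905 6.6470 3.7385 0.3658 0.0000] k=[41 41 37 39 27 8 2 0 0]
t=7: x=[41.0000 40.6147 37.3653 37.6196 26.1309 9.0901 2.3656 0.1829 0.0000] k=[41 40 38 37 27 6 4 1 0]
t=8: x=[40.9022 39.8348 37.9408 36.0199 25.7684 7.6397 3.9188 1.1987 0.0927] k=[41 41 38 36 28 6 1 0 0]
t=9: x=[41.0000 40.7110 37.9408 35.2682 26.5036 7.4610 1.3633 0.0915 0.0000] k=[41 40 39 37 24 4 4 2 0]
t=10: x=[40.9022 39.9308 38.8004 35.8344 23.1151 5.7441 3.8287 2.0310 0.1854] k=[39 40 36 39 22 5 6 2 3]
t=11: x=[38.9323 39.4509 36.4149 37.0617 21.7417 6.5577 5.5620 2.4875 2.9909] k=[37 41 34 38 23 9 8 4 3]
t=12: x=[37.0738 39.9415 34.7081 36.1229 22.8342 10.0841 7.7457 4.3322 3.1755] k=[39 37 38 37 24 8 8 5 0]
t=13: x=[38.6413 37.0308 37.6582 35.7417 23.4764 9.3584 7.7457 4.8892 0.4633] k=[39 39 41 34 22 10 6 6 0]
t=14: x=[38.8353 39.0569 40.1461 33.3064 21.7417 10.6311 6.3734 5.5370 0.5560] k=[36 37 41 31 23 12 3 3 1]
t=15: x=[35.7180 37.0308 39.6724 30.8822 22.4732 12.0838 3.8186 2.8628 1.2144] k=[35 39 41 28 23 11 2 2 0]
t=16: x=[34.9420 38.6740 39.5778 28.3778 22.1124 11.1782 2.8165 1.8483 0.1854] k=[35 37 37 31 25 11 0 5 0]
t=17: x=[34.7510 36.5554 36.2377 30.6986 24.0287 11.1782 1.4435 4.1600 0.4633] k=[32 39 36 29 21 12 0 7 2]
t=18: x=[32.0609 37.9096 35.3837 28.5708 20.6505 11.6359 1.7141 6.0024 2.5190] k=[31 37 36 29 24 9 0 4 1]
t=19: x=[30.9196 36.0807 35.1965 28.8452 22.8443 9.4578 1.1728 3.4203 1.3069] k=[32 39 32 32 24 6 4 4 0]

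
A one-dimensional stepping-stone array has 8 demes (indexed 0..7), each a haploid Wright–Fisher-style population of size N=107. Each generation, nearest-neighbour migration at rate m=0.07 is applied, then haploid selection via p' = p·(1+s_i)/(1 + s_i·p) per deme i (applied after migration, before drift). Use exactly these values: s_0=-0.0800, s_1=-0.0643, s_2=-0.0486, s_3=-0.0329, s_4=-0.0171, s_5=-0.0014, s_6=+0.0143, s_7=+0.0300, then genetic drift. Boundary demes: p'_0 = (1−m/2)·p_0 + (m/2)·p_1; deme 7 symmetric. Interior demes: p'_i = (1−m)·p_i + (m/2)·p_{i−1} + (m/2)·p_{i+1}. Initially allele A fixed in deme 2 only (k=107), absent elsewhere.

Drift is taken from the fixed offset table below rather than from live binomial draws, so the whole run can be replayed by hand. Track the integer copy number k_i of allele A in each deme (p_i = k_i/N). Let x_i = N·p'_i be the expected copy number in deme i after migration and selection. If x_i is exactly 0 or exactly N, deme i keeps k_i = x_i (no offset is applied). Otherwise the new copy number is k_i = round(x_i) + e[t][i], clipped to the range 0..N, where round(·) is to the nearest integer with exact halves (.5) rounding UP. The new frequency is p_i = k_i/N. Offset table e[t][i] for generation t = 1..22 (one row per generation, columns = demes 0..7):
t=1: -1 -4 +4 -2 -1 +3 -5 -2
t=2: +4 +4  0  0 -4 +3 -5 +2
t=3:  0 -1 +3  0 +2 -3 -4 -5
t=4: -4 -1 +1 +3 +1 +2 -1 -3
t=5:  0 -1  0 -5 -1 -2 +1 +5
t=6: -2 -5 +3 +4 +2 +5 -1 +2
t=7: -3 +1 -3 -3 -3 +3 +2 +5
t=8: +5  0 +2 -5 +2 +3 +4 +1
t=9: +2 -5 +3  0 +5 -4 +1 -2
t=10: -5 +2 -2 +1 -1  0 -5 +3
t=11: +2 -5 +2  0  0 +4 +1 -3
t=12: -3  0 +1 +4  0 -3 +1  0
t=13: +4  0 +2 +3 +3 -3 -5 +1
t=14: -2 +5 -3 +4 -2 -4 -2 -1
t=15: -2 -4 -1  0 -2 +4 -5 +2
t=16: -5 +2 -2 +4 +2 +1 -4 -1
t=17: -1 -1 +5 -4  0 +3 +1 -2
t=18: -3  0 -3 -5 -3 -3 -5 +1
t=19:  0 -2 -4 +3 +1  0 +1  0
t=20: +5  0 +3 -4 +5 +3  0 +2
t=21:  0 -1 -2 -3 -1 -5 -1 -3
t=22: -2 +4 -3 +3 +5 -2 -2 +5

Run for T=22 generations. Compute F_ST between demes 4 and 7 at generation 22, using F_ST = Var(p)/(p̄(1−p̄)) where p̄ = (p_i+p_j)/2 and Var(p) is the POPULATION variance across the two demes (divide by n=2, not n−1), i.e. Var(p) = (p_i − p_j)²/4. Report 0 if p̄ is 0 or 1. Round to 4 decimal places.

0.0074

t=0: k=[0 0 107 0 0 0 0 0]
t=1: x=[0.0000 3.5121 99.1554 3.6260 0.0000 0.0000 0.0000 0.0000] k=[0 0 103 2 0 0 0 0]
t=2: x=[0.0000 3.3805 95.3529 5.2941 0.0688 0.0000 0.0000 0.0000] k=[0 7 95 5 0 0 0 0]
t=3: x=[0.2254 9.2573 88.0041 7.7316 0.1720 0.0000 0.0000 0.0000] k=[0 8 91 8 2 0 0 0]
t=4: x=[0.2577 10.0057 84.3121 10.3773 2.1041 0.0699 0.0000 0.0000] k=[0 9 85 13 3 2 0 0]
t=5: x=[0.2899 10.6884 78.7975 14.7397 3.2600 1.9623 0.0710 0.0000] k=[0 10 79 10 2 0 1 0]
t=6: x=[0.3221 11.3717 73.0255 11.7797 2.1730 0.1049 0.9432 0.0360] k=[0 6 76 16 4 5 0 2]
t=7: x=[0.1932 7.7485 70.2576 17.1918 4.3819 4.7836 0.2485 1.9868] k=[0 9 67 14 1 8 2 7]
t=8: x=[0.2899 10.0910 61.8198 14.9642 1.6714 7.5352 2.4183 7.0163] k=[5 10 64 10 4 11 6 8]
t=9: x=[4.7795 11.0394 58.9045 11.3364 4.3819 10.5667 6.3290 8.1498] k=[7 6 62 11 9 7 7 6]
t=10: x=[6.4413 7.5170 56.9302 12.3449 8.8588 7.0608 7.0580 6.2055] k=[1 10 55 13 8 7 2 9]
t=11: x=[1.2110 10.6078 50.6246 13.8857 8.0112 6.8510 2.4538 8.9956] k=[3 6 53 14 8 11 3 6]
t=12: x=[2.8632 7.0873 48.6655 14.7250 8.1837 10.6016 3.4319 6.0618] k=[0 7 50 19 8 8 4 6]
t=13: x=[0.2254 7.7674 46.0986 19.1680 8.2527 7.8498 4.2678 6.0978] k=[4 8 48 22 11 5 0 7]
t=14: x=[3.8206 8.7131 44.3907 21.9359 11.0036 5.0283 0.4260 6.9445] k=[2 14 41 26 9 1 0 6]
t=15: x=[2.2304 13.7107 38.2964 25.2784 9.1694 1.2433 0.2485 5.9540] k=[0 10 37 25 7 5 0 8]
t=16: x=[0.3221 9.9773 34.4609 24.1586 7.4397 4.8885 0.4615 7.9344] k=[0 12 32 28 9 6 0 7]
t=17: x=[0.3865 11.5758 30.0712 26.7975 9.4109 5.8872 0.4615 6.9445] k=[0 11 35 23 9 9 1 5]
t=18: x=[0.3543 10.7927 32.5998 22.3331 9.3419 8.7088 1.4400 4.9990] k=[0 11 30 17 6 6 0 6]
t=19: x=[0.3543 10.6267 27.8416 16.5955 6.2822 5.7823 0.4260 5.9540] k=[0 9 24 20 7 6 1 6]
t=20: x=[0.2899 8.6658 22.4387 19.1533 7.3018 5.8522 1.3691 5.9900] k=[5 9 25 15 12 9 1 8]
t=21: x=[4.7470 8.8645 23.1728 14.8129 11.8175 8.8137 1.5465 7.9703] k=[5 8 21 12 11 4 1 5]
t=22: x=[4.7146 7.8525 19.4253 11.9210 10.6238 4.1344 1.2626 4.9990] k=[3 12 16 15 16 2 0 10]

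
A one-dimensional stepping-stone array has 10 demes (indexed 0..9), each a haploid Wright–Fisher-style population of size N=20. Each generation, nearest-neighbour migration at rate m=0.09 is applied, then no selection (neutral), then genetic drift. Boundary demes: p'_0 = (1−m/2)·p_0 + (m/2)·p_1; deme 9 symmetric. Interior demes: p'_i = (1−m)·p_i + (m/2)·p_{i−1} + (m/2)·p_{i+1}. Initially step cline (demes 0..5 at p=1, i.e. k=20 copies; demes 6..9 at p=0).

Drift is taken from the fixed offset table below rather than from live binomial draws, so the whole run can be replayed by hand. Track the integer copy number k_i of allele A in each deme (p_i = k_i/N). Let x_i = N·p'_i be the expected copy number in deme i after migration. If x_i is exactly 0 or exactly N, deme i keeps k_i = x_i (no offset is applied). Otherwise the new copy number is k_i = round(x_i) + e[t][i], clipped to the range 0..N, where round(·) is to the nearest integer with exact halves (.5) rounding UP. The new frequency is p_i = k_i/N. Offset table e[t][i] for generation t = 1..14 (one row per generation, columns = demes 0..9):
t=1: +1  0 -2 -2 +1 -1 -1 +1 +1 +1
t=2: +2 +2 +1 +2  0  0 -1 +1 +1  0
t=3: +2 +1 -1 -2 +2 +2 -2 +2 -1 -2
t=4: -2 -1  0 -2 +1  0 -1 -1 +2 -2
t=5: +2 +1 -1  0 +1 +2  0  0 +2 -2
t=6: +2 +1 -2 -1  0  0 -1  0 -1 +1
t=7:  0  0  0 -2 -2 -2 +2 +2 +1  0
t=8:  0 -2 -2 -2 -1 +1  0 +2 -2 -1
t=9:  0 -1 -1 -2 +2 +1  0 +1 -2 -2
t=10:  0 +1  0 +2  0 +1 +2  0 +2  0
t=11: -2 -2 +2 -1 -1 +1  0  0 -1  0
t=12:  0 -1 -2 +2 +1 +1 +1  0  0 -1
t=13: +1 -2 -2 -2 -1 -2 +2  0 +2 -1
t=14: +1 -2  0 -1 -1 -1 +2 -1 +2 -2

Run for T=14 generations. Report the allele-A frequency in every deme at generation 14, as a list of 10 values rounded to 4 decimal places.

t=0: k=[20 20 20 20 20 20 0 0 0 0]
t=1: x=[20.0000 20.0000 20.0000 20.0000 20.0000 19.1000 0.9000 0.0000 0.0000 0.0000] k=[20 20 20 20 20 18 0 0 0 0]
t=2: x=[20.0000 20.0000 20.0000 20.0000 19.9100 17.2800 0.8100 0.0000 0.0000 0.0000] k=[20 20 20 20 20 17 0 0 0 0]
t=3: x=[20.0000 20.0000 20.0000 20.0000 19.8650 16.3700 0.7650 0.0000 0.0000 0.0000] k=[20 20 20 20 20 18 0 0 0 0]
t=4: x=[20.0000 20.0000 20.0000 20.0000 19.9100 17.2800 0.8100 0.0000 0.0000 0.0000] k=[20 20 20 20 20 17 0 0 0 0]
t=5: x=[20.0000 20.0000 20.0000 20.0000 19.8650 16.3700 0.7650 0.0000 0.0000 0.0000] k=[20 20 20 20 20 18 1 0 0 0]
t=6: x=[20.0000 20.0000 20.0000 20.0000 19.9100 17.3250 1.7200 0.0450 0.0000 0.0000] k=[20 20 20 20 20 17 1 0 0 0]
t=7: x=[20.0000 20.0000 20.0000 20.0000 19.8650 16.4150 1.6750 0.0450 0.0000 0.0000] k=[20 20 20 20 18 14 4 2 0 0]
t=8: x=[20.0000 20.0000 20.0000 19.9100 17.9100 13.7300 4.3600 2.0000 0.0900 0.0000] k=[20 20 20 18 17 15 4 4 0 0]
t=9: x=[20.0000 20.0000 19.9100 18.0450 16.9550 14.5950 4.4950 3.8200 0.1800 0.0000] k=[20 20 19 16 19 16 4 5 0 0]
t=10: x=[20.0000 19.9550 18.9100 16.2700 18.7300 15.5950 4.5850 4.7300 0.2250 0.0000] k=[20 20 19 18 19 17 7 5 2 0]
t=11: x=[20.0000 19.9550 19.0000 18.0900 18.8650 16.6400 7.3600 4.9550 2.0450 0.0900] k=[20 18 20 17 18 18 7 5 1 0]
t=12: x=[19.9100 18.1800 19.7750 17.1800 17.9550 17.5050 7.4050 4.9100 1.1350 0.0450] k=[20 17 18 19 19 19 8 5 1 0]
t=13: x=[19.8650 17.1800 18.0000 18.9550 19.0000 18.5050 8.3600 4.9550 1.1350 0.0450] k=[20 15 16 17 18 17 10 5 3 0]
t=14: x=[19.7750 15.2700 16.0000 17.0000 17.9100 16.7300 10.0900 5.1350 2.9550 0.1350] k=[20 13 16 16 17 16 12 4 5 0]

[1.0000, 0.6500, 0.8000, 0.8000, 0.8500, 0.8000, 0.6000, 0.2000, 0.2500, 0.0000]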